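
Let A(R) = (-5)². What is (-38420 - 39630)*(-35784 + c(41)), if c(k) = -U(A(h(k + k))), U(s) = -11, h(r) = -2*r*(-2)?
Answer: 2792082650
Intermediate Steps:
h(r) = 4*r
A(R) = 25
c(k) = 11 (c(k) = -1*(-11) = 11)
(-38420 - 39630)*(-35784 + c(41)) = (-38420 - 39630)*(-35784 + 11) = -78050*(-35773) = 2792082650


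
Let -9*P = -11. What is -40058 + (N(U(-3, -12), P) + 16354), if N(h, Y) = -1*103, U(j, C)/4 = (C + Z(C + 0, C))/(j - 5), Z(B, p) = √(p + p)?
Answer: -23807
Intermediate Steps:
P = 11/9 (P = -⅑*(-11) = 11/9 ≈ 1.2222)
Z(B, p) = √2*√p (Z(B, p) = √(2*p) = √2*√p)
U(j, C) = 4*(C + √2*√C)/(-5 + j) (U(j, C) = 4*((C + √2*√C)/(j - 5)) = 4*((C + √2*√C)/(-5 + j)) = 4*(C + √2*√C)/(-5 + j))
N(h, Y) = -103
-40058 + (N(U(-3, -12), P) + 16354) = -40058 + (-103 + 16354) = -40058 + 16251 = -23807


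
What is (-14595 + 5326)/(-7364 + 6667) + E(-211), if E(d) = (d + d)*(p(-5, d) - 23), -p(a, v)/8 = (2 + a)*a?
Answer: 42070431/697 ≈ 60359.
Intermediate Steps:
p(a, v) = -8*a*(2 + a) (p(a, v) = -8*(2 + a)*a = -8*a*(2 + a))
E(d) = -286*d (E(d) = (d + d)*(-8*(-5)*(2 - 5) - 23) = (2*d)*(-8*(-5)*(-3) - 23) = (2*d)*(-120 - 23) = (2*d)*(-143) = -286*d)
(-14595 + 5326)/(-7364 + 6667) + E(-211) = (-14595 + 5326)/(-7364 + 6667) - 286*(-211) = -9269/(-697) + 60346 = -9269*(-1/697) + 60346 = 9269/697 + 60346 = 42070431/697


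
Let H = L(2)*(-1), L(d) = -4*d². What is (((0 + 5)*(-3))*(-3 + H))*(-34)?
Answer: 6630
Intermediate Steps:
H = 16 (H = -4*2²*(-1) = -4*4*(-1) = -16*(-1) = 16)
(((0 + 5)*(-3))*(-3 + H))*(-34) = (((0 + 5)*(-3))*(-3 + 16))*(-34) = ((5*(-3))*13)*(-34) = -15*13*(-34) = -195*(-34) = 6630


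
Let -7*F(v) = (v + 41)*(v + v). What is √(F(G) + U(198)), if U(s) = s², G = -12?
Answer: 2*√481467/7 ≈ 198.25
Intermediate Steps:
F(v) = -2*v*(41 + v)/7 (F(v) = -(v + 41)*(v + v)/7 = -(41 + v)*2*v/7 = -2*v*(41 + v)/7)
√(F(G) + U(198)) = √(-2/7*(-12)*(41 - 12) + 198²) = √(-2/7*(-12)*29 + 39204) = √(696/7 + 39204) = √(275124/7) = 2*√481467/7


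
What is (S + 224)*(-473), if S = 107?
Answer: -156563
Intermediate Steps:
(S + 224)*(-473) = (107 + 224)*(-473) = 331*(-473) = -156563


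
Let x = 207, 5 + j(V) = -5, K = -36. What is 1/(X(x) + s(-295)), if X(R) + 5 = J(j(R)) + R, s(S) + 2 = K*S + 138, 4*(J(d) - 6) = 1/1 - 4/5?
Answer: 20/219281 ≈ 9.1207e-5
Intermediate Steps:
j(V) = -10 (j(V) = -5 - 5 = -10)
J(d) = 121/20 (J(d) = 6 + (1/1 - 4/5)/4 = 6 + (1*1 - 4*⅕)/4 = 6 + (1 - ⅘)/4 = 6 + (¼)*(⅕) = 6 + 1/20 = 121/20)
s(S) = 136 - 36*S (s(S) = -2 + (-36*S + 138) = -2 + (138 - 36*S) = 136 - 36*S)
X(R) = 21/20 + R (X(R) = -5 + (121/20 + R) = 21/20 + R)
1/(X(x) + s(-295)) = 1/((21/20 + 207) + (136 - 36*(-295))) = 1/(4161/20 + (136 + 10620)) = 1/(4161/20 + 10756) = 1/(219281/20) = 20/219281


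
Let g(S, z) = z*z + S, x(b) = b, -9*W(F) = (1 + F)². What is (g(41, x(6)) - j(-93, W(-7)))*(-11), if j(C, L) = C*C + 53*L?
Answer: 91960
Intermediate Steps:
W(F) = -(1 + F)²/9
j(C, L) = C² + 53*L
g(S, z) = S + z² (g(S, z) = z² + S = S + z²)
(g(41, x(6)) - j(-93, W(-7)))*(-11) = ((41 + 6²) - ((-93)² + 53*(-(1 - 7)²/9)))*(-11) = ((41 + 36) - (8649 + 53*(-⅑*(-6)²)))*(-11) = (77 - (8649 + 53*(-⅑*36)))*(-11) = (77 - (8649 + 53*(-4)))*(-11) = (77 - (8649 - 212))*(-11) = (77 - 1*8437)*(-11) = (77 - 8437)*(-11) = -8360*(-11) = 91960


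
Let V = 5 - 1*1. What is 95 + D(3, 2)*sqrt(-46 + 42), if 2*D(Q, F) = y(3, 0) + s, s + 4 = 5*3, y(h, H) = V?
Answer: 95 + 15*I ≈ 95.0 + 15.0*I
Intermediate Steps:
V = 4 (V = 5 - 1 = 4)
y(h, H) = 4
s = 11 (s = -4 + 5*3 = -4 + 15 = 11)
D(Q, F) = 15/2 (D(Q, F) = (4 + 11)/2 = (1/2)*15 = 15/2)
95 + D(3, 2)*sqrt(-46 + 42) = 95 + 15*sqrt(-46 + 42)/2 = 95 + 15*sqrt(-4)/2 = 95 + 15*(2*I)/2 = 95 + 15*I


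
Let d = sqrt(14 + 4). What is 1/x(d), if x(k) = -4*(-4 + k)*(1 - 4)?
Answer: 1/6 + sqrt(2)/8 ≈ 0.34344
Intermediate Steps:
d = 3*sqrt(2) (d = sqrt(18) = 3*sqrt(2) ≈ 4.2426)
x(k) = -48 + 12*k (x(k) = -4*(-4 + k)*(-3) = -4*(12 - 3*k) = -48 + 12*k)
1/x(d) = 1/(-48 + 12*(3*sqrt(2))) = 1/(-48 + 36*sqrt(2))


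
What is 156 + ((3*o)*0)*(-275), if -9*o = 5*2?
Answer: 156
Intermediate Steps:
o = -10/9 (o = -5*2/9 = -⅑*10 = -10/9 ≈ -1.1111)
156 + ((3*o)*0)*(-275) = 156 + ((3*(-10/9))*0)*(-275) = 156 - 10/3*0*(-275) = 156 + 0*(-275) = 156 + 0 = 156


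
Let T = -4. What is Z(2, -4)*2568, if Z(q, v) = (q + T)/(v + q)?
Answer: 2568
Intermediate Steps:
Z(q, v) = (-4 + q)/(q + v) (Z(q, v) = (q - 4)/(v + q) = (-4 + q)/(q + v))
Z(2, -4)*2568 = ((-4 + 2)/(2 - 4))*2568 = (-2/(-2))*2568 = -½*(-2)*2568 = 1*2568 = 2568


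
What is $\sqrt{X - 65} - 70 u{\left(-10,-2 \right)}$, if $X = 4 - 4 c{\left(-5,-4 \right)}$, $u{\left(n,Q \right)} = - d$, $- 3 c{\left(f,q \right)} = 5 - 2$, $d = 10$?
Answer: $700 + i \sqrt{57} \approx 700.0 + 7.5498 i$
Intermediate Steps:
$c{\left(f,q \right)} = -1$ ($c{\left(f,q \right)} = - \frac{5 - 2}{3} = \left(- \frac{1}{3}\right) 3 = -1$)
$u{\left(n,Q \right)} = -10$ ($u{\left(n,Q \right)} = \left(-1\right) 10 = -10$)
$X = 8$ ($X = 4 - -4 = 4 + 4 = 8$)
$\sqrt{X - 65} - 70 u{\left(-10,-2 \right)} = \sqrt{8 - 65} - -700 = \sqrt{-57} + 700 = i \sqrt{57} + 700 = 700 + i \sqrt{57}$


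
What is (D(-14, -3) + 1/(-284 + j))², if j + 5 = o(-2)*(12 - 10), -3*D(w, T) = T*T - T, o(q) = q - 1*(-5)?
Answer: 1283689/80089 ≈ 16.028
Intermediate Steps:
o(q) = 5 + q (o(q) = q + 5 = 5 + q)
D(w, T) = -T²/3 + T/3 (D(w, T) = -(T*T - T)/3 = -(T² - T)/3 = -T²/3 + T/3)
j = 1 (j = -5 + (5 - 2)*(12 - 10) = -5 + 3*2 = -5 + 6 = 1)
(D(-14, -3) + 1/(-284 + j))² = ((⅓)*(-3)*(1 - 1*(-3)) + 1/(-284 + 1))² = ((⅓)*(-3)*(1 + 3) + 1/(-283))² = ((⅓)*(-3)*4 - 1/283)² = (-4 - 1/283)² = (-1133/283)² = 1283689/80089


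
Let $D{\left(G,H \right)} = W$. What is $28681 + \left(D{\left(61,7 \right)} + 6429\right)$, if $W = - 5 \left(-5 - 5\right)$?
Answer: $35160$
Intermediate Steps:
$W = 50$ ($W = \left(-5\right) \left(-10\right) = 50$)
$D{\left(G,H \right)} = 50$
$28681 + \left(D{\left(61,7 \right)} + 6429\right) = 28681 + \left(50 + 6429\right) = 28681 + 6479 = 35160$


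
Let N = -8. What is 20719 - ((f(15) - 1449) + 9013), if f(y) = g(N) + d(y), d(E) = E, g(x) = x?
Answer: 13148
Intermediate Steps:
f(y) = -8 + y
20719 - ((f(15) - 1449) + 9013) = 20719 - (((-8 + 15) - 1449) + 9013) = 20719 - ((7 - 1449) + 9013) = 20719 - (-1442 + 9013) = 20719 - 1*7571 = 20719 - 7571 = 13148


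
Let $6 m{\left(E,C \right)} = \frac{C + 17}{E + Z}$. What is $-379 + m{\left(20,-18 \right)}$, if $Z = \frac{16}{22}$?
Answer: $- \frac{518483}{1368} \approx -379.01$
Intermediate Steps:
$Z = \frac{8}{11}$ ($Z = 16 \cdot \frac{1}{22} = \frac{8}{11} \approx 0.72727$)
$m{\left(E,C \right)} = \frac{17 + C}{6 \left(\frac{8}{11} + E\right)}$ ($m{\left(E,C \right)} = \frac{\left(C + 17\right) \frac{1}{E + \frac{8}{11}}}{6} = \frac{\left(17 + C\right) \frac{1}{\frac{8}{11} + E}}{6} = \frac{\frac{1}{\frac{8}{11} + E} \left(17 + C\right)}{6} = \frac{17 + C}{6 \left(\frac{8}{11} + E\right)}$)
$-379 + m{\left(20,-18 \right)} = -379 + \frac{11 \left(17 - 18\right)}{6 \left(8 + 11 \cdot 20\right)} = -379 + \frac{11}{6} \frac{1}{8 + 220} \left(-1\right) = -379 + \frac{11}{6} \cdot \frac{1}{228} \left(-1\right) = -379 - \frac{11}{1368} = - \frac{518483}{1368}$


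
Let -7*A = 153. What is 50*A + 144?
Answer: -6642/7 ≈ -948.86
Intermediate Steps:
A = -153/7 (A = -⅐*153 = -153/7 ≈ -21.857)
50*A + 144 = 50*(-153/7) + 144 = -7650/7 + 144 = -6642/7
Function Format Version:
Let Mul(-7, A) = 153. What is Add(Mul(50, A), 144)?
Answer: Rational(-6642, 7) ≈ -948.86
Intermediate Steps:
A = Rational(-153, 7) (A = Mul(Rational(-1, 7), 153) = Rational(-153, 7) ≈ -21.857)
Add(Mul(50, A), 144) = Add(Mul(50, Rational(-153, 7)), 144) = Add(Rational(-7650, 7), 144) = Rational(-6642, 7)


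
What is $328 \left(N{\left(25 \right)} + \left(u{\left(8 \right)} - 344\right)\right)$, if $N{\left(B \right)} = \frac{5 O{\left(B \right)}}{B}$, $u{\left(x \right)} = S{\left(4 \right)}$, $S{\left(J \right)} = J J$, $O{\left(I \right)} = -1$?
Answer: $- \frac{538248}{5} \approx -1.0765 \cdot 10^{5}$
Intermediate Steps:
$S{\left(J \right)} = J^{2}$
$u{\left(x \right)} = 16$ ($u{\left(x \right)} = 4^{2} = 16$)
$N{\left(B \right)} = - \frac{5}{B}$ ($N{\left(B \right)} = \frac{5 \left(-1\right)}{B} = - \frac{5}{B}$)
$328 \left(N{\left(25 \right)} + \left(u{\left(8 \right)} - 344\right)\right) = 328 \left(- \frac{5}{25} + \left(16 - 344\right)\right) = 328 \left(\left(-5\right) \frac{1}{25} - 328\right) = 328 \left(- \frac{1}{5} - 328\right) = 328 \left(- \frac{1641}{5}\right) = - \frac{538248}{5}$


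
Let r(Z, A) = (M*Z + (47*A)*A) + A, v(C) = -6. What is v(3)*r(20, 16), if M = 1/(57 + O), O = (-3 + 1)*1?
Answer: -795192/11 ≈ -72290.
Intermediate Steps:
O = -2 (O = -2*1 = -2)
M = 1/55 (M = 1/(57 - 2) = 1/55 ≈ 0.018182)
r(Z, A) = A + 47*A² + Z/55 (r(Z, A) = (Z/55 + (47*A)*A) + A = (Z/55 + 47*A²) + A = (47*A² + Z/55) + A = A + 47*A² + Z/55)
v(3)*r(20, 16) = -6*(16 + 47*16² + (1/55)*20) = -6*(16 + 47*256 + 4/11) = -6*(16 + 12032 + 4/11) = -6*132532/11 = -795192/11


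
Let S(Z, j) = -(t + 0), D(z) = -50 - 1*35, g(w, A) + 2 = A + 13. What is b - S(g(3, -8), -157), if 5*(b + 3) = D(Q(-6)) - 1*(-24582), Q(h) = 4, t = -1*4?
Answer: 24462/5 ≈ 4892.4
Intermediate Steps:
g(w, A) = 11 + A (g(w, A) = -2 + (A + 13) = -2 + (13 + A) = 11 + A)
t = -4
D(z) = -85 (D(z) = -50 - 35 = -85)
S(Z, j) = 4 (S(Z, j) = -(-4 + 0) = -1*(-4) = 4)
b = 24482/5 (b = -3 + (-85 - 1*(-24582))/5 = -3 + (-85 + 24582)/5 = -3 + (⅕)*24497 = -3 + 24497/5 = 24482/5 ≈ 4896.4)
b - S(g(3, -8), -157) = 24482/5 - 1*4 = 24482/5 - 4 = 24462/5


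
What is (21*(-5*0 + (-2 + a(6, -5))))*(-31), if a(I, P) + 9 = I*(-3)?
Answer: 18879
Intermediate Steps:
a(I, P) = -9 - 3*I (a(I, P) = -9 + I*(-3) = -9 - 3*I)
(21*(-5*0 + (-2 + a(6, -5))))*(-31) = (21*(-5*0 + (-2 + (-9 - 3*6))))*(-31) = (21*(0 + (-2 + (-9 - 18))))*(-31) = (21*(0 + (-2 - 27)))*(-31) = (21*(0 - 29))*(-31) = (21*(-29))*(-31) = -609*(-31) = 18879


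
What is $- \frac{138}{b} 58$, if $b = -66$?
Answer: $\frac{1334}{11} \approx 121.27$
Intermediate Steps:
$- \frac{138}{b} 58 = - \frac{138}{-66} \cdot 58 = \left(-138\right) \left(- \frac{1}{66}\right) 58 = \frac{23}{11} \cdot 58 = \frac{1334}{11}$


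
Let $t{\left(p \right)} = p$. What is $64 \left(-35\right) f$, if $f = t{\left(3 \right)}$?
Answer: $-6720$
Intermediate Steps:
$f = 3$
$64 \left(-35\right) f = 64 \left(-35\right) 3 = \left(-2240\right) 3 = -6720$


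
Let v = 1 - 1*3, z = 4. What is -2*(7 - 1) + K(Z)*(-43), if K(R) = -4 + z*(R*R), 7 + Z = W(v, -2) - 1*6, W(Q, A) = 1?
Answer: -24608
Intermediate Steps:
v = -2 (v = 1 - 3 = -2)
Z = -12 (Z = -7 + (1 - 1*6) = -7 + (1 - 6) = -7 - 5 = -12)
K(R) = -4 + 4*R² (K(R) = -4 + 4*(R*R) = -4 + 4*R²)
-2*(7 - 1) + K(Z)*(-43) = -2*(7 - 1) + (-4 + 4*(-12)²)*(-43) = -2*6 + (-4 + 4*144)*(-43) = -12 + (-4 + 576)*(-43) = -12 + 572*(-43) = -12 - 24596 = -24608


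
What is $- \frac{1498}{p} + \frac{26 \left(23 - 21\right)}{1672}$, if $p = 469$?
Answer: $- \frac{88581}{28006} \approx -3.1629$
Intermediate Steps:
$- \frac{1498}{p} + \frac{26 \left(23 - 21\right)}{1672} = - \frac{1498}{469} + \frac{26 \left(23 - 21\right)}{1672} = \left(-1498\right) \frac{1}{469} + 26 \cdot 2 \cdot \frac{1}{1672} = - \frac{214}{67} + 52 \cdot \frac{1}{1672} = - \frac{214}{67} + \frac{13}{418} = - \frac{88581}{28006}$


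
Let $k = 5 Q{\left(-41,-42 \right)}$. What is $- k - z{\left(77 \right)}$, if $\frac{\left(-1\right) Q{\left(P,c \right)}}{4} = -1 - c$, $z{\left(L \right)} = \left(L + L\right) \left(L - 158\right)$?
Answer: $13294$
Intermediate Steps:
$z{\left(L \right)} = 2 L \left(-158 + L\right)$ ($z{\left(L \right)} = 2 L \left(L - 158\right) = 2 L \left(-158 + L\right)$)
$Q{\left(P,c \right)} = 4 + 4 c$ ($Q{\left(P,c \right)} = - 4 \left(-1 - c\right) = 4 + 4 c$)
$k = -820$ ($k = 5 \left(4 + 4 \left(-42\right)\right) = 5 \left(4 - 168\right) = 5 \left(-164\right) = -820$)
$- k - z{\left(77 \right)} = \left(-1\right) \left(-820\right) - 2 \cdot 77 \left(-158 + 77\right) = 820 - 2 \cdot 77 \left(-81\right) = 820 - -12474 = 820 + 12474 = 13294$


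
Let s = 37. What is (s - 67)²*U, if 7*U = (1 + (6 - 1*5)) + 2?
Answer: 3600/7 ≈ 514.29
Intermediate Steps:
U = 4/7 (U = ((1 + (6 - 1*5)) + 2)/7 = ((1 + (6 - 5)) + 2)/7 = ((1 + 1) + 2)/7 = (2 + 2)/7 = (⅐)*4 = 4/7 ≈ 0.57143)
(s - 67)²*U = (37 - 67)²*(4/7) = (-30)²*(4/7) = 900*(4/7) = 3600/7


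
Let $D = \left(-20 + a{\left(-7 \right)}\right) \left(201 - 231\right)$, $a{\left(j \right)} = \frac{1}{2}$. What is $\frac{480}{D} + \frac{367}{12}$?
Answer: $\frac{1633}{52} \approx 31.404$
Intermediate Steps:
$a{\left(j \right)} = \frac{1}{2}$
$D = 585$ ($D = \left(-20 + \frac{1}{2}\right) \left(201 - 231\right) = \left(- \frac{39}{2}\right) \left(-30\right) = 585$)
$\frac{480}{D} + \frac{367}{12} = \frac{480}{585} + \frac{367}{12} = 480 \cdot \frac{1}{585} + 367 \cdot \frac{1}{12} = \frac{32}{39} + \frac{367}{12} = \frac{1633}{52}$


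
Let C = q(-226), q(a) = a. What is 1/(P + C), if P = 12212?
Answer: 1/11986 ≈ 8.3431e-5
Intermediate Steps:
C = -226
1/(P + C) = 1/(12212 - 226) = 1/11986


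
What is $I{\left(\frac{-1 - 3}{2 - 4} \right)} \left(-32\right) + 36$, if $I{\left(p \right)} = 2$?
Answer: $-28$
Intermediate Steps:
$I{\left(\frac{-1 - 3}{2 - 4} \right)} \left(-32\right) + 36 = 2 \left(-32\right) + 36 = -64 + 36 = -28$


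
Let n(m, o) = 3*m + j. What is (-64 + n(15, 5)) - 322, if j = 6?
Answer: -335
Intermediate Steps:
n(m, o) = 6 + 3*m (n(m, o) = 3*m + 6 = 6 + 3*m)
(-64 + n(15, 5)) - 322 = (-64 + (6 + 3*15)) - 322 = (-64 + (6 + 45)) - 322 = (-64 + 51) - 322 = -13 - 322 = -335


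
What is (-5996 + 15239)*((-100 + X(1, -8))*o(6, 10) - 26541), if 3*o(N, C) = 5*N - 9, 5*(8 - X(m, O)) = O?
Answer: -1255837167/5 ≈ -2.5117e+8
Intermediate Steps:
X(m, O) = 8 - O/5
o(N, C) = -3 + 5*N/3 (o(N, C) = (5*N - 9)/3 = (-9 + 5*N)/3 = -3 + 5*N/3)
(-5996 + 15239)*((-100 + X(1, -8))*o(6, 10) - 26541) = (-5996 + 15239)*((-100 + (8 - ⅕*(-8)))*(-3 + (5/3)*6) - 26541) = 9243*((-100 + (8 + 8/5))*(-3 + 10) - 26541) = 9243*((-100 + 48/5)*7 - 26541) = 9243*(-452/5*7 - 26541) = 9243*(-3164/5 - 26541) = 9243*(-135869/5) = -1255837167/5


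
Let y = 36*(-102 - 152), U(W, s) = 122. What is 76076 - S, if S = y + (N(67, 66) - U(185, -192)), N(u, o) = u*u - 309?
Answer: 81162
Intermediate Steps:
N(u, o) = -309 + u**2 (N(u, o) = u**2 - 309 = -309 + u**2)
y = -9144 (y = 36*(-254) = -9144)
S = -5086 (S = -9144 + ((-309 + 67**2) - 1*122) = -9144 + ((-309 + 4489) - 122) = -9144 + (4180 - 122) = -9144 + 4058 = -5086)
76076 - S = 76076 - 1*(-5086) = 76076 + 5086 = 81162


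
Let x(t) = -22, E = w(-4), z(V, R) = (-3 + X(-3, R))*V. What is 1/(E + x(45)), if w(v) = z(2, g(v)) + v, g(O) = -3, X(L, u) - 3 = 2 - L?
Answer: -1/16 ≈ -0.062500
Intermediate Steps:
X(L, u) = 5 - L (X(L, u) = 3 + (2 - L) = 5 - L)
z(V, R) = 5*V (z(V, R) = (-3 + (5 - 1*(-3)))*V = (-3 + (5 + 3))*V = (-3 + 8)*V = 5*V)
w(v) = 10 + v (w(v) = 5*2 + v = 10 + v)
E = 6 (E = 10 - 4 = 6)
1/(E + x(45)) = 1/(6 - 22) = 1/(-16) = -1/16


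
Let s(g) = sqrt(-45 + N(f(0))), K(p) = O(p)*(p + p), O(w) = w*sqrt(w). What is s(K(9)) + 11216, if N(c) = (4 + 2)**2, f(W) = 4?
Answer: 11216 + 3*I ≈ 11216.0 + 3.0*I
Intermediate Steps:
O(w) = w**(3/2)
K(p) = 2*p**(5/2) (K(p) = p**(3/2)*(p + p) = p**(3/2)*(2*p) = 2*p**(5/2))
N(c) = 36 (N(c) = 6**2 = 36)
s(g) = 3*I (s(g) = sqrt(-45 + 36) = sqrt(-9) = 3*I)
s(K(9)) + 11216 = 3*I + 11216 = 11216 + 3*I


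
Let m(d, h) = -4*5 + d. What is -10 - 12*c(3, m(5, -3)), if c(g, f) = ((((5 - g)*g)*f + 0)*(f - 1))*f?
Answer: 259190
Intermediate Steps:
m(d, h) = -20 + d
c(g, f) = g*f**2*(-1 + f)*(5 - g) (c(g, f) = (((g*(5 - g))*f + 0)*(-1 + f))*f = ((f*g*(5 - g) + 0)*(-1 + f))*f = ((f*g*(5 - g))*(-1 + f))*f = (f*g*(-1 + f)*(5 - g))*f = g*f**2*(-1 + f)*(5 - g))
-10 - 12*c(3, m(5, -3)) = -10 - 36*(-20 + 5)**2*(-5 + 3 + 5*(-20 + 5) - 1*(-20 + 5)*3) = -10 - 36*(-15)**2*(-5 + 3 + 5*(-15) - 1*(-15)*3) = -10 - 36*225*(-5 + 3 - 75 + 45) = -10 - 36*225*(-32) = -10 - 12*(-21600) = -10 + 259200 = 259190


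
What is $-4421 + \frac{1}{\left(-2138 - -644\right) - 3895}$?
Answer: $- \frac{23824770}{5389} \approx -4421.0$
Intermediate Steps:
$-4421 + \frac{1}{\left(-2138 - -644\right) - 3895} = -4421 + \frac{1}{\left(-2138 + 644\right) - 3895} = -4421 + \frac{1}{-1494 - 3895} = -4421 + \frac{1}{-5389} = -4421 - \frac{1}{5389} = - \frac{23824770}{5389}$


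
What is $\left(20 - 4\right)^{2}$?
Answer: $256$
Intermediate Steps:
$\left(20 - 4\right)^{2} = 16^{2} = 256$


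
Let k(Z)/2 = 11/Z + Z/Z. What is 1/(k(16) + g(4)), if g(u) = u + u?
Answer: 8/91 ≈ 0.087912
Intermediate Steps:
k(Z) = 2 + 22/Z (k(Z) = 2*(11/Z + Z/Z) = 2*(11/Z + 1) = 2*(1 + 11/Z) = 2 + 22/Z)
g(u) = 2*u
1/(k(16) + g(4)) = 1/((2 + 22/16) + 2*4) = 1/((2 + 22*(1/16)) + 8) = 1/((2 + 11/8) + 8) = 1/(27/8 + 8) = 1/(91/8) = 8/91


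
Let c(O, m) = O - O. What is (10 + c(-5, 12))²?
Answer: 100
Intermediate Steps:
c(O, m) = 0
(10 + c(-5, 12))² = (10 + 0)² = 10² = 100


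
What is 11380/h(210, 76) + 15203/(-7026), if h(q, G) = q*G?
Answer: -225950/155743 ≈ -1.4508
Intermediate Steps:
h(q, G) = G*q
11380/h(210, 76) + 15203/(-7026) = 11380/((76*210)) + 15203/(-7026) = 11380/15960 + 15203*(-1/7026) = 11380*(1/15960) - 15203/7026 = 569/798 - 15203/7026 = -225950/155743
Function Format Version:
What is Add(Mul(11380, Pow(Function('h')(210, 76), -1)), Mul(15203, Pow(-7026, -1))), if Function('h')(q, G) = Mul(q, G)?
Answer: Rational(-225950, 155743) ≈ -1.4508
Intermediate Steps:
Function('h')(q, G) = Mul(G, q)
Add(Mul(11380, Pow(Function('h')(210, 76), -1)), Mul(15203, Pow(-7026, -1))) = Add(Mul(11380, Pow(Mul(76, 210), -1)), Mul(15203, Pow(-7026, -1))) = Add(Mul(11380, Pow(15960, -1)), Mul(15203, Rational(-1, 7026))) = Add(Mul(11380, Rational(1, 15960)), Rational(-15203, 7026)) = Add(Rational(569, 798), Rational(-15203, 7026)) = Rational(-225950, 155743)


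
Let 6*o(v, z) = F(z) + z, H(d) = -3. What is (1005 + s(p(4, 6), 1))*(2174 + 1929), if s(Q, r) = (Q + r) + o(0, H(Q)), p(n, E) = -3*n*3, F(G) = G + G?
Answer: 7947511/2 ≈ 3.9738e+6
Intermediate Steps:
F(G) = 2*G
p(n, E) = -9*n
o(v, z) = z/2 (o(v, z) = (2*z + z)/6 = (3*z)/6 = z/2)
s(Q, r) = -3/2 + Q + r (s(Q, r) = (Q + r) + (½)*(-3) = (Q + r) - 3/2 = -3/2 + Q + r)
(1005 + s(p(4, 6), 1))*(2174 + 1929) = (1005 + (-3/2 - 9*4 + 1))*(2174 + 1929) = (1005 + (-3/2 - 36 + 1))*4103 = (1005 - 73/2)*4103 = (1937/2)*4103 = 7947511/2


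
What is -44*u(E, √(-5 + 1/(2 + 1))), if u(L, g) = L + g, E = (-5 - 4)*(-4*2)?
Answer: -3168 - 44*I*√42/3 ≈ -3168.0 - 95.051*I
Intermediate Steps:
E = 72 (E = -9*(-8) = 72)
-44*u(E, √(-5 + 1/(2 + 1))) = -44*(72 + √(-5 + 1/(2 + 1))) = -44*(72 + √(-5 + 1/3)) = -44*(72 + √(-5 + ⅓)) = -44*(72 + √(-14/3)) = -44*(72 + I*√42/3) = -3168 - 44*I*√42/3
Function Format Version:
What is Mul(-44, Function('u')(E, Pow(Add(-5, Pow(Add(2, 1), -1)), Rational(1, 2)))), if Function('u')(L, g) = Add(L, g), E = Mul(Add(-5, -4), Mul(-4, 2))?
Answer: Add(-3168, Mul(Rational(-44, 3), I, Pow(42, Rational(1, 2)))) ≈ Add(-3168.0, Mul(-95.051, I))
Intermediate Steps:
E = 72 (E = Mul(-9, -8) = 72)
Mul(-44, Function('u')(E, Pow(Add(-5, Pow(Add(2, 1), -1)), Rational(1, 2)))) = Mul(-44, Add(72, Pow(Add(-5, Pow(Add(2, 1), -1)), Rational(1, 2)))) = Mul(-44, Add(72, Pow(Add(-5, Pow(3, -1)), Rational(1, 2)))) = Mul(-44, Add(72, Pow(Add(-5, Rational(1, 3)), Rational(1, 2)))) = Mul(-44, Add(72, Pow(Rational(-14, 3), Rational(1, 2)))) = Mul(-44, Add(72, Mul(Rational(1, 3), I, Pow(42, Rational(1, 2))))) = Add(-3168, Mul(Rational(-44, 3), I, Pow(42, Rational(1, 2))))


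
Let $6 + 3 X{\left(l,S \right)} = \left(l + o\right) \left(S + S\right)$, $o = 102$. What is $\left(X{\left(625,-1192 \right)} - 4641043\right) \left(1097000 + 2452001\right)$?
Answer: $- \frac{55564235003303}{3} \approx -1.8521 \cdot 10^{13}$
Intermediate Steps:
$X{\left(l,S \right)} = -2 + \frac{2 S \left(102 + l\right)}{3}$ ($X{\left(l,S \right)} = -2 + \frac{\left(l + 102\right) \left(S + S\right)}{3} = -2 + \frac{\left(102 + l\right) 2 S}{3} = -2 + \frac{2 S \left(102 + l\right)}{3}$)
$\left(X{\left(625,-1192 \right)} - 4641043\right) \left(1097000 + 2452001\right) = \left(\left(-2 + 68 \left(-1192\right) + \frac{2}{3} \left(-1192\right) 625\right) - 4641043\right) \left(1097000 + 2452001\right) = \left(\left(-2 - 81056 - \frac{1490000}{3}\right) - 4641043\right) 3549001 = \left(- \frac{1733174}{3} - 4641043\right) 3549001 = \left(- \frac{15656303}{3}\right) 3549001 = - \frac{55564235003303}{3}$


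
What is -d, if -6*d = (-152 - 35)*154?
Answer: -14399/3 ≈ -4799.7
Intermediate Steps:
d = 14399/3 (d = -(-152 - 35)*154/6 = -(-187)*154/6 = -⅙*(-28798) = 14399/3 ≈ 4799.7)
-d = -1*14399/3 = -14399/3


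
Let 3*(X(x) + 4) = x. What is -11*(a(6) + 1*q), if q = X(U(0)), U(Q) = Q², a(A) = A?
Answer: -22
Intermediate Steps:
X(x) = -4 + x/3
q = -4 (q = -4 + (⅓)*0² = -4 + (⅓)*0 = -4 + 0 = -4)
-11*(a(6) + 1*q) = -11*(6 + 1*(-4)) = -11*(6 - 4) = -11*2 = -22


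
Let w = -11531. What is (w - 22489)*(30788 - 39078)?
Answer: 282025800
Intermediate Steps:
(w - 22489)*(30788 - 39078) = (-11531 - 22489)*(30788 - 39078) = -34020*(-8290) = 282025800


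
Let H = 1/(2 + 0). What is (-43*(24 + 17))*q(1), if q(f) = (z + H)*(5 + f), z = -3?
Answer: 26445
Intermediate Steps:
H = 1/2 ≈ 0.50000
q(f) = -25/2 - 5*f/2 (q(f) = (-3 + 1/2)*(5 + f) = -5*(5 + f)/2 = -25/2 - 5*f/2)
(-43*(24 + 17))*q(1) = (-43*(24 + 17))*(-25/2 - 5/2*1) = (-43*41)*(-25/2 - 5/2) = -1763*(-15) = 26445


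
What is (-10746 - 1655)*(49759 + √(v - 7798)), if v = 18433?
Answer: -617061359 - 12401*√10635 ≈ -6.1834e+8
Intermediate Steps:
(-10746 - 1655)*(49759 + √(v - 7798)) = (-10746 - 1655)*(49759 + √(18433 - 7798)) = -12401*(49759 + √10635) = -617061359 - 12401*√10635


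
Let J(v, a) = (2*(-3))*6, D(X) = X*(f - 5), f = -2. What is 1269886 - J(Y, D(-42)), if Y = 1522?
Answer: 1269922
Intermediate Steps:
D(X) = -7*X (D(X) = X*(-2 - 5) = X*(-7) = -7*X)
J(v, a) = -36 (J(v, a) = -6*6 = -36)
1269886 - J(Y, D(-42)) = 1269886 - 1*(-36) = 1269886 + 36 = 1269922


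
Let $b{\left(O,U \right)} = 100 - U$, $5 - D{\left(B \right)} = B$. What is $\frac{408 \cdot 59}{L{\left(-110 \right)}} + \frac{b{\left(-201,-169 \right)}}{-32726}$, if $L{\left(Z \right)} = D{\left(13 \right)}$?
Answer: $- \frac{98472803}{32726} \approx -3009.0$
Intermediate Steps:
$D{\left(B \right)} = 5 - B$
$L{\left(Z \right)} = -8$ ($L{\left(Z \right)} = 5 - 13 = -8$)
$\frac{408 \cdot 59}{L{\left(-110 \right)}} + \frac{b{\left(-201,-169 \right)}}{-32726} = \frac{408 \cdot 59}{-8} + \frac{100 - -169}{-32726} = 24072 \left(- \frac{1}{8}\right) + \left(100 + 169\right) \left(- \frac{1}{32726}\right) = -3009 + 269 \left(- \frac{1}{32726}\right) = -3009 - \frac{269}{32726} = - \frac{98472803}{32726}$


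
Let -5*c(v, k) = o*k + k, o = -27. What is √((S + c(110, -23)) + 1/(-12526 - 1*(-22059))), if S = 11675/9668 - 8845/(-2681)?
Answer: 3*I*√4879924727974623272357965/617736207410 ≈ 10.728*I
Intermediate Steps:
c(v, k) = 26*k/5 (c(v, k) = -(-27*k + k)/5 = -(-26)*k/5 = 26*k/5)
S = 116814135/25919908 (S = 11675*(1/9668) - 8845*(-1/2681) = 11675/9668 + 8845/2681 = 116814135/25919908 ≈ 4.5067)
√((S + c(110, -23)) + 1/(-12526 - 1*(-22059))) = √((116814135/25919908 + (26/5)*(-23)) + 1/(-12526 - 1*(-22059))) = √((116814135/25919908 - 598/5) + 1/(-12526 + 22059)) = √(-14916034309/129599540 + 1/9533) = √(-142194425468157/1235472414820) = 3*I*√4879924727974623272357965/617736207410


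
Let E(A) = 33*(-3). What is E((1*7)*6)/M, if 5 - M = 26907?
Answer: 99/26902 ≈ 0.0036800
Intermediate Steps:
M = -26902 (M = 5 - 1*26907 = 5 - 26907 = -26902)
E(A) = -99
E((1*7)*6)/M = -99/(-26902) = -99*(-1/26902) = 99/26902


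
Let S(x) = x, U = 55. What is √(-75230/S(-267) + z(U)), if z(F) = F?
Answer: 7*√489945/267 ≈ 18.351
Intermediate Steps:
√(-75230/S(-267) + z(U)) = √(-75230/(-267) + 55) = √(-75230*(-1/267) + 55) = √(75230/267 + 55) = √(89915/267) = 7*√489945/267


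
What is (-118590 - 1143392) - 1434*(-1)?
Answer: -1260548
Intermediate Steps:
(-118590 - 1143392) - 1434*(-1) = -1261982 + 1434 = -1260548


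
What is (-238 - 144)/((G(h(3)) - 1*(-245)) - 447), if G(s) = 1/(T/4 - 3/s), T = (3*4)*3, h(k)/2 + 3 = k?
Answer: 191/101 ≈ 1.8911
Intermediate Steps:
h(k) = -6 + 2*k
T = 36 (T = 12*3 = 36)
G(s) = 1/(9 - 3/s) (G(s) = 1/(36/4 - 3/s) = 1/(36*(¼) - 3/s) = 1/(9 - 3/s))
(-238 - 144)/((G(h(3)) - 1*(-245)) - 447) = (-238 - 144)/(((-6 + 2*3)/(3*(-1 + 3*(-6 + 2*3))) - 1*(-245)) - 447) = -382/(((-6 + 6)/(3*(-1 + 3*(-6 + 6))) + 245) - 447) = -382/(((⅓)*0/(-1 + 3*0) + 245) - 447) = -382/(((⅓)*0/(-1 + 0) + 245) - 447) = -382/(((⅓)*0/(-1) + 245) - 447) = -382/(((⅓)*0*(-1) + 245) - 447) = -382/((0 + 245) - 447) = -382/(245 - 447) = -382/(-202) = -382*(-1/202) = 191/101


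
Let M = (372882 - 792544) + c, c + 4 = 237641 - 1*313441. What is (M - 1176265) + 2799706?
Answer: 1127975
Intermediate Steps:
c = -75804 (c = -4 + (237641 - 1*313441) = -4 + (237641 - 313441) = -4 - 75800 = -75804)
M = -495466 (M = (372882 - 792544) - 75804 = -419662 - 75804 = -495466)
(M - 1176265) + 2799706 = (-495466 - 1176265) + 2799706 = -1671731 + 2799706 = 1127975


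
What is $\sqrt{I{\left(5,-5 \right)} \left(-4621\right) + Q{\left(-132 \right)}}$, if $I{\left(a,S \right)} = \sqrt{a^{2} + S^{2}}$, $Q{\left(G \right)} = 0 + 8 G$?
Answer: $\sqrt{-1056 - 23105 \sqrt{2}} \approx 183.66 i$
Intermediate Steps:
$Q{\left(G \right)} = 8 G$
$I{\left(a,S \right)} = \sqrt{S^{2} + a^{2}}$
$\sqrt{I{\left(5,-5 \right)} \left(-4621\right) + Q{\left(-132 \right)}} = \sqrt{\sqrt{\left(-5\right)^{2} + 5^{2}} \left(-4621\right) + 8 \left(-132\right)} = \sqrt{\sqrt{25 + 25} \left(-4621\right) - 1056} = \sqrt{\sqrt{50} \left(-4621\right) - 1056} = \sqrt{5 \sqrt{2} \left(-4621\right) - 1056} = \sqrt{- 23105 \sqrt{2} - 1056} = \sqrt{-1056 - 23105 \sqrt{2}}$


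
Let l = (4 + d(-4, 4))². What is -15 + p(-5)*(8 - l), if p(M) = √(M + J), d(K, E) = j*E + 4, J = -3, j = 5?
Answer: -15 - 1552*I*√2 ≈ -15.0 - 2194.9*I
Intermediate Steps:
d(K, E) = 4 + 5*E (d(K, E) = 5*E + 4 = 4 + 5*E)
l = 784 (l = (4 + (4 + 5*4))² = (4 + (4 + 20))² = (4 + 24)² = 28² = 784)
p(M) = √(-3 + M) (p(M) = √(M - 3) = √(-3 + M))
-15 + p(-5)*(8 - l) = -15 + √(-3 - 5)*(8 - 1*784) = -15 + √(-8)*(8 - 784) = -15 + (2*I*√2)*(-776) = -15 - 1552*I*√2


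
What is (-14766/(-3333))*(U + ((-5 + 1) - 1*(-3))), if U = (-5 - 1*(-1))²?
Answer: 73830/1111 ≈ 66.454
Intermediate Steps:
U = 16 (U = (-5 + 1)² = (-4)² = 16)
(-14766/(-3333))*(U + ((-5 + 1) - 1*(-3))) = (-14766/(-3333))*(16 + ((-5 + 1) - 1*(-3))) = (-14766*(-1/3333))*(16 + (-4 + 3)) = 4922*(16 - 1)/1111 = (4922/1111)*15 = 73830/1111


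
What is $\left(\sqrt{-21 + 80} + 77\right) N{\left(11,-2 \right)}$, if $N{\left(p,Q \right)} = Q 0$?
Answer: $0$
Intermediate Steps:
$N{\left(p,Q \right)} = 0$
$\left(\sqrt{-21 + 80} + 77\right) N{\left(11,-2 \right)} = \left(\sqrt{-21 + 80} + 77\right) 0 = \left(\sqrt{59} + 77\right) 0 = \left(77 + \sqrt{59}\right) 0 = 0$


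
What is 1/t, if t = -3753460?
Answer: -1/3753460 ≈ -2.6642e-7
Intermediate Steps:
1/t = 1/(-3753460) = -1/3753460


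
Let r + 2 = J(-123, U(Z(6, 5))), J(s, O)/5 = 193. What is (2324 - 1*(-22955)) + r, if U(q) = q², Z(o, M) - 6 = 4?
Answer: 26242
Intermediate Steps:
Z(o, M) = 10 (Z(o, M) = 6 + 4 = 10)
J(s, O) = 965 (J(s, O) = 5*193 = 965)
r = 963 (r = -2 + 965 = 963)
(2324 - 1*(-22955)) + r = (2324 - 1*(-22955)) + 963 = (2324 + 22955) + 963 = 25279 + 963 = 26242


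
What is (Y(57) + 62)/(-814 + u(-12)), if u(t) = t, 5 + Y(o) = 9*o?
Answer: -285/413 ≈ -0.69007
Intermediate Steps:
Y(o) = -5 + 9*o
(Y(57) + 62)/(-814 + u(-12)) = ((-5 + 9*57) + 62)/(-814 - 12) = ((-5 + 513) + 62)/(-826) = (508 + 62)*(-1/826) = 570*(-1/826) = -285/413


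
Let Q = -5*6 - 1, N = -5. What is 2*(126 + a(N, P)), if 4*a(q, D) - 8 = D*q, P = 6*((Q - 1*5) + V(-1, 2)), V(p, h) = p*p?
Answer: 781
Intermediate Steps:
V(p, h) = p²
Q = -31 (Q = -30 - 1 = -31)
P = -210 (P = 6*((-31 - 1*5) + (-1)²) = 6*((-31 - 5) + 1) = 6*(-36 + 1) = 6*(-35) = -210)
a(q, D) = 2 + D*q/4 (a(q, D) = 2 + (D*q)/4 = 2 + D*q/4)
2*(126 + a(N, P)) = 2*(126 + (2 + (¼)*(-210)*(-5))) = 2*(126 + (2 + 525/2)) = 2*(126 + 529/2) = 2*(781/2) = 781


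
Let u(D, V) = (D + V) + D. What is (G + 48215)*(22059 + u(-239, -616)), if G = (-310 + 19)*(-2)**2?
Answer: 986424215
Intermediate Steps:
u(D, V) = V + 2*D
G = -1164 (G = -291*4 = -1164)
(G + 48215)*(22059 + u(-239, -616)) = (-1164 + 48215)*(22059 + (-616 + 2*(-239))) = 47051*(22059 + (-616 - 478)) = 47051*(22059 - 1094) = 47051*20965 = 986424215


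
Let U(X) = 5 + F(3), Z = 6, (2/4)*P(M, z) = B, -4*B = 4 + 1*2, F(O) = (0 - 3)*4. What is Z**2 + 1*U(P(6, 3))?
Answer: 29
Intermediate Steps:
F(O) = -12 (F(O) = -3*4 = -12)
B = -3/2 (B = -(4 + 1*2)/4 = -(4 + 2)/4 = -1/4*6 = -3/2 ≈ -1.5000)
P(M, z) = -3 (P(M, z) = 2*(-3/2) = -3)
U(X) = -7 (U(X) = 5 - 12 = -7)
Z**2 + 1*U(P(6, 3)) = 6**2 + 1*(-7) = 36 - 7 = 29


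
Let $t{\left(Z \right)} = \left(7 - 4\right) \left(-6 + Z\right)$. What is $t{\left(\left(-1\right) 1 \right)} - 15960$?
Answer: $-15981$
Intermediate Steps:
$t{\left(Z \right)} = -18 + 3 Z$ ($t{\left(Z \right)} = 3 \left(-6 + Z\right) = -18 + 3 Z$)
$t{\left(\left(-1\right) 1 \right)} - 15960 = \left(-18 + 3 \left(\left(-1\right) 1\right)\right) - 15960 = \left(-18 + 3 \left(-1\right)\right) - 15960 = \left(-18 - 3\right) - 15960 = -21 - 15960 = -15981$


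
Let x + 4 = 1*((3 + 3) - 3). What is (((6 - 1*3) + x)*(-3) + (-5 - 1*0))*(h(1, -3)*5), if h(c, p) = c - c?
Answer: 0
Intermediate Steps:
h(c, p) = 0
x = -1 (x = -4 + 1*((3 + 3) - 3) = -4 + 1*(6 - 3) = -4 + 1*3 = -4 + 3 = -1)
(((6 - 1*3) + x)*(-3) + (-5 - 1*0))*(h(1, -3)*5) = (((6 - 1*3) - 1)*(-3) + (-5 - 1*0))*(0*5) = (((6 - 3) - 1)*(-3) + (-5 + 0))*0 = ((3 - 1)*(-3) - 5)*0 = (2*(-3) - 5)*0 = (-6 - 5)*0 = -11*0 = 0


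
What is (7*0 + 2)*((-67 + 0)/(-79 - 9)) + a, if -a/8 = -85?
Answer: 29987/44 ≈ 681.52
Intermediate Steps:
a = 680 (a = -8*(-85) = 680)
(7*0 + 2)*((-67 + 0)/(-79 - 9)) + a = (7*0 + 2)*((-67 + 0)/(-79 - 9)) + 680 = (0 + 2)*(-67/(-88)) + 680 = 2*(-67*(-1/88)) + 680 = 2*(67/88) + 680 = 67/44 + 680 = 29987/44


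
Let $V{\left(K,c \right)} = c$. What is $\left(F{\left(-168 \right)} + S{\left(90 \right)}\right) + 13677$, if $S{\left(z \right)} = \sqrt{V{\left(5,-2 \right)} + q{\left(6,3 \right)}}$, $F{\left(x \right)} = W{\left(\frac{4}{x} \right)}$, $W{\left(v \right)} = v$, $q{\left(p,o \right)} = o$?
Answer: $\frac{574475}{42} \approx 13678.0$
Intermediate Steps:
$F{\left(x \right)} = \frac{4}{x}$
$S{\left(z \right)} = 1$ ($S{\left(z \right)} = \sqrt{-2 + 3} = \sqrt{1} = 1$)
$\left(F{\left(-168 \right)} + S{\left(90 \right)}\right) + 13677 = \left(\frac{4}{-168} + 1\right) + 13677 = \left(4 \left(- \frac{1}{168}\right) + 1\right) + 13677 = \left(- \frac{1}{42} + 1\right) + 13677 = \frac{41}{42} + 13677 = \frac{574475}{42}$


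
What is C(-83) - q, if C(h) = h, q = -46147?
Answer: 46064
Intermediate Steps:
C(-83) - q = -83 - 1*(-46147) = -83 + 46147 = 46064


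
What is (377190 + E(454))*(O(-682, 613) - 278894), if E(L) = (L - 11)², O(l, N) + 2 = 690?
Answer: -159534170434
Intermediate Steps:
O(l, N) = 688 (O(l, N) = -2 + 690 = 688)
E(L) = (-11 + L)²
(377190 + E(454))*(O(-682, 613) - 278894) = (377190 + (-11 + 454)²)*(688 - 278894) = (377190 + 443²)*(-278206) = (377190 + 196249)*(-278206) = 573439*(-278206) = -159534170434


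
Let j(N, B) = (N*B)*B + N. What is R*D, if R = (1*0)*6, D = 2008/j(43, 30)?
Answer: 0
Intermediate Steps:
j(N, B) = N + N*B² (j(N, B) = (B*N)*B + N = N*B² + N = N + N*B²)
D = 2008/38743 (D = 2008/((43*(1 + 30²))) = 2008/((43*(1 + 900))) = 2008/((43*901)) = 2008/38743 ≈ 0.051829)
R = 0 (R = 0*6 = 0)
R*D = 0*(2008/38743) = 0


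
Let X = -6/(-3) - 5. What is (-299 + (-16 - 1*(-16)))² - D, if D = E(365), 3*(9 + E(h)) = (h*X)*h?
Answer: 222635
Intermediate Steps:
X = -3 (X = -6*(-1)/3 - 5 = -3*(-⅔) - 5 = 2 - 5 = -3)
E(h) = -9 - h² (E(h) = -9 + ((h*(-3))*h)/3 = -9 + ((-3*h)*h)/3 = -9 + (-3*h²)/3 = -9 - h²)
D = -133234 (D = -9 - 1*365² = -9 - 1*133225 = -9 - 133225 = -133234)
(-299 + (-16 - 1*(-16)))² - D = (-299 + (-16 - 1*(-16)))² - 1*(-133234) = (-299 + (-16 + 16))² + 133234 = (-299 + 0)² + 133234 = (-299)² + 133234 = 89401 + 133234 = 222635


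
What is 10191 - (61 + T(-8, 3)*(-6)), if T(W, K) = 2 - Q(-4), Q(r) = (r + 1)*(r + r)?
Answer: 9998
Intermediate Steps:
Q(r) = 2*r*(1 + r) (Q(r) = (1 + r)*(2*r) = 2*r*(1 + r))
T(W, K) = -22 (T(W, K) = 2 - 2*(-4)*(1 - 4) = 2 - 2*(-4)*(-3) = 2 - 1*24 = 2 - 24 = -22)
10191 - (61 + T(-8, 3)*(-6)) = 10191 - (61 - 22*(-6)) = 10191 - (61 + 132) = 10191 - 1*193 = 10191 - 193 = 9998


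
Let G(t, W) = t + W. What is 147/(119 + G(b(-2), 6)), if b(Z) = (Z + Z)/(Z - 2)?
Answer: 7/6 ≈ 1.1667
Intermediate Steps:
b(Z) = 2*Z/(-2 + Z) (b(Z) = (2*Z)/(-2 + Z) = 2*Z/(-2 + Z))
G(t, W) = W + t
147/(119 + G(b(-2), 6)) = 147/(119 + (6 + 2*(-2)/(-2 - 2))) = 147/(119 + (6 + 2*(-2)/(-4))) = 147/(119 + (6 + 2*(-2)*(-¼))) = 147/(119 + (6 + 1)) = 147/(119 + 7) = 147/126 = (1/126)*147 = 7/6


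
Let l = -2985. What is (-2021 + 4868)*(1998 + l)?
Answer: -2809989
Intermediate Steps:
(-2021 + 4868)*(1998 + l) = (-2021 + 4868)*(1998 - 2985) = 2847*(-987) = -2809989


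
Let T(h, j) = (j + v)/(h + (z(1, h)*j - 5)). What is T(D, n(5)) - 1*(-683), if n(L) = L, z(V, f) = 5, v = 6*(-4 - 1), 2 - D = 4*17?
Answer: 31443/46 ≈ 683.54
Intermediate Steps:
D = -66 (D = 2 - 4*17 = 2 - 1*68 = 2 - 68 = -66)
v = -30 (v = 6*(-5) = -30)
T(h, j) = (-30 + j)/(-5 + h + 5*j) (T(h, j) = (j - 30)/(h + (5*j - 5)) = (-30 + j)/(h + (-5 + 5*j)) = (-30 + j)/(-5 + h + 5*j))
T(D, n(5)) - 1*(-683) = (-30 + 5)/(-5 - 66 + 5*5) - 1*(-683) = -25/(-5 - 66 + 25) + 683 = -25/(-46) + 683 = -1/46*(-25) + 683 = 25/46 + 683 = 31443/46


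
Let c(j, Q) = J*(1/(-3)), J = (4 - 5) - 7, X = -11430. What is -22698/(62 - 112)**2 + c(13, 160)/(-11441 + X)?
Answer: -778698937/85766250 ≈ -9.0793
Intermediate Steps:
J = -8 (J = -1 - 7 = -8)
c(j, Q) = 8/3 (c(j, Q) = -8/(-3) = -8*(-1)/3 = -8*(-1/3) = 8/3)
-22698/(62 - 112)**2 + c(13, 160)/(-11441 + X) = -22698/(62 - 112)**2 + 8/(3*(-11441 - 11430)) = -22698/((-50)**2) + (8/3)/(-22871) = -22698/2500 + (8/3)*(-1/22871) = -22698*1/2500 - 8/68613 = -11349/1250 - 8/68613 = -778698937/85766250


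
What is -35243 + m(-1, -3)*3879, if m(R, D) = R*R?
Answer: -31364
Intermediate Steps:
m(R, D) = R²
-35243 + m(-1, -3)*3879 = -35243 + (-1)²*3879 = -35243 + 1*3879 = -35243 + 3879 = -31364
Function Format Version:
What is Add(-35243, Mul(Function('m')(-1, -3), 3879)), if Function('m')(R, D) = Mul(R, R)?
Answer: -31364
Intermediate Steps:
Function('m')(R, D) = Pow(R, 2)
Add(-35243, Mul(Function('m')(-1, -3), 3879)) = Add(-35243, Mul(Pow(-1, 2), 3879)) = Add(-35243, Mul(1, 3879)) = Add(-35243, 3879) = -31364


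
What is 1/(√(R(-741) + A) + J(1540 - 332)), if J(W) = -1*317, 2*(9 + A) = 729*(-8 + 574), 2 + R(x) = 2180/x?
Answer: 234897/78400807 + 2*√28317899649/78400807 ≈ 0.0072889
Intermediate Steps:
R(x) = -2 + 2180/x
A = 206298 (A = -9 + (729*(-8 + 574))/2 = -9 + (729*566)/2 = -9 + (½)*412614 = -9 + 206307 = 206298)
J(W) = -317
1/(√(R(-741) + A) + J(1540 - 332)) = 1/(√((-2 + 2180/(-741)) + 206298) - 317) = 1/(√((-2 + 2180*(-1/741)) + 206298) - 317) = 1/(√((-2 - 2180/741) + 206298) - 317) = 1/(√(-3662/741 + 206298) - 317) = 1/(√(152863156/741) - 317) = 1/(2*√28317899649/741 - 317) = 1/(-317 + 2*√28317899649/741)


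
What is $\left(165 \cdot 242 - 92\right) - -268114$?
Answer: $307952$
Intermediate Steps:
$\left(165 \cdot 242 - 92\right) - -268114 = \left(39930 - 92\right) + 268114 = 39838 + 268114 = 307952$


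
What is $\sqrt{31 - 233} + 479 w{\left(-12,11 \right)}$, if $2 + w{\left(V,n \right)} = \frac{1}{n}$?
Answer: $- \frac{10059}{11} + i \sqrt{202} \approx -914.45 + 14.213 i$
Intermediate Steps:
$w{\left(V,n \right)} = -2 + \frac{1}{n}$
$\sqrt{31 - 233} + 479 w{\left(-12,11 \right)} = \sqrt{31 - 233} + 479 \left(-2 + \frac{1}{11}\right) = \sqrt{-202} + 479 \left(-2 + \frac{1}{11}\right) = i \sqrt{202} + 479 \left(- \frac{21}{11}\right) = i \sqrt{202} - \frac{10059}{11} = - \frac{10059}{11} + i \sqrt{202}$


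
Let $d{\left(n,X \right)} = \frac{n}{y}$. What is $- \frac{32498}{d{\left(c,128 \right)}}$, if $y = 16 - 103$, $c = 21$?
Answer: $\frac{942442}{7} \approx 1.3463 \cdot 10^{5}$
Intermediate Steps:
$y = -87$ ($y = 16 - 103 = -87$)
$d{\left(n,X \right)} = - \frac{n}{87}$ ($d{\left(n,X \right)} = \frac{n}{-87} = n \left(- \frac{1}{87}\right) = - \frac{n}{87}$)
$- \frac{32498}{d{\left(c,128 \right)}} = - \frac{32498}{\left(- \frac{1}{87}\right) 21} = - \frac{32498}{- \frac{7}{29}} = \left(-32498\right) \left(- \frac{29}{7}\right) = \frac{942442}{7}$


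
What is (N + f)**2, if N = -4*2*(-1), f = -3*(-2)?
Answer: 196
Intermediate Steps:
f = 6
N = 8 (N = -8*(-1) = 8)
(N + f)**2 = (8 + 6)**2 = 14**2 = 196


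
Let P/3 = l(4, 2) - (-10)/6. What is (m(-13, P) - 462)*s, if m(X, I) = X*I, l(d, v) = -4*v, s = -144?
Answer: 30960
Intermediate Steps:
P = -19 (P = 3*(-4*2 - (-10)/6) = 3*(-8 - (-10)/6) = 3*(-8 - 5*(-⅓)) = 3*(-8 + 5/3) = 3*(-19/3) = -19)
m(X, I) = I*X
(m(-13, P) - 462)*s = (-19*(-13) - 462)*(-144) = (247 - 462)*(-144) = -215*(-144) = 30960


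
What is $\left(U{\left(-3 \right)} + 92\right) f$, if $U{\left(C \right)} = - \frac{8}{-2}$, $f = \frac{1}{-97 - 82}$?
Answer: $- \frac{96}{179} \approx -0.53631$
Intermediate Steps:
$f = - \frac{1}{179}$ ($f = \frac{1}{-179} = - \frac{1}{179} \approx -0.0055866$)
$U{\left(C \right)} = 4$ ($U{\left(C \right)} = \left(-8\right) \left(- \frac{1}{2}\right) = 4$)
$\left(U{\left(-3 \right)} + 92\right) f = \left(4 + 92\right) \left(- \frac{1}{179}\right) = 96 \left(- \frac{1}{179}\right) = - \frac{96}{179}$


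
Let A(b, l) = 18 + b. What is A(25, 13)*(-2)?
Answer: -86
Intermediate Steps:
A(25, 13)*(-2) = (18 + 25)*(-2) = 43*(-2) = -86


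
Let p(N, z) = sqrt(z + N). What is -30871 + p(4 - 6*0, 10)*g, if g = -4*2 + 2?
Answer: -30871 - 6*sqrt(14) ≈ -30893.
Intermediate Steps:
p(N, z) = sqrt(N + z)
g = -6 (g = -8 + 2 = -6)
-30871 + p(4 - 6*0, 10)*g = -30871 + sqrt((4 - 6*0) + 10)*(-6) = -30871 + sqrt((4 - 1*0) + 10)*(-6) = -30871 + sqrt((4 + 0) + 10)*(-6) = -30871 + sqrt(4 + 10)*(-6) = -30871 + sqrt(14)*(-6) = -30871 - 6*sqrt(14)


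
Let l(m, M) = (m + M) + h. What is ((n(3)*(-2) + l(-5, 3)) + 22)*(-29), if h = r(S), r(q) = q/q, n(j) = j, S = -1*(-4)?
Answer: -435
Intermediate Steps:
S = 4
r(q) = 1
h = 1
l(m, M) = 1 + M + m (l(m, M) = (m + M) + 1 = (M + m) + 1 = 1 + M + m)
((n(3)*(-2) + l(-5, 3)) + 22)*(-29) = ((3*(-2) + (1 + 3 - 5)) + 22)*(-29) = ((-6 - 1) + 22)*(-29) = (-7 + 22)*(-29) = 15*(-29) = -435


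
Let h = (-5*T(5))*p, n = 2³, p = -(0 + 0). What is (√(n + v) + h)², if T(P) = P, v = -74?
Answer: -66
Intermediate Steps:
p = 0 (p = -1*0 = 0)
n = 8
h = 0 (h = -5*5*0 = -25*0 = 0)
(√(n + v) + h)² = (√(8 - 74) + 0)² = (√(-66) + 0)² = (I*√66 + 0)² = (I*√66)² = -66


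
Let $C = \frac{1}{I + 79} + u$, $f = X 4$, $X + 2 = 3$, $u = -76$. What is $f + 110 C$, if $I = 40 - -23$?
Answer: $- \frac{593221}{71} \approx -8355.2$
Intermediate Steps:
$I = 63$ ($I = 40 + 23 = 63$)
$X = 1$ ($X = -2 + 3 = 1$)
$f = 4$ ($f = 1 \cdot 4 = 4$)
$C = - \frac{10791}{142}$ ($C = \frac{1}{63 + 79} - 76 = \frac{1}{142} - 76 = - \frac{10791}{142} \approx -75.993$)
$f + 110 C = 4 + 110 \left(- \frac{10791}{142}\right) = 4 - \frac{593505}{71} = - \frac{593221}{71}$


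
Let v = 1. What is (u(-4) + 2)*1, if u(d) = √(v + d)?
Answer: 2 + I*√3 ≈ 2.0 + 1.732*I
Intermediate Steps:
u(d) = √(1 + d)
(u(-4) + 2)*1 = (√(1 - 4) + 2)*1 = (√(-3) + 2)*1 = (I*√3 + 2)*1 = (2 + I*√3)*1 = 2 + I*√3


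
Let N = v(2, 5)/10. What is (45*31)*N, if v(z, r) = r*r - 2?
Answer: 6417/2 ≈ 3208.5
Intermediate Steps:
v(z, r) = -2 + r**2 (v(z, r) = r**2 - 2 = -2 + r**2)
N = 23/10 (N = (-2 + 5**2)/10 = (-2 + 25)*(1/10) = 23*(1/10) = 23/10 ≈ 2.3000)
(45*31)*N = (45*31)*(23/10) = 1395*(23/10) = 6417/2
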